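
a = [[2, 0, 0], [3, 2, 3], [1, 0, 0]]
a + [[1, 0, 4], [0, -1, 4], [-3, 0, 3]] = [[3, 0, 4], [3, 1, 7], [-2, 0, 3]]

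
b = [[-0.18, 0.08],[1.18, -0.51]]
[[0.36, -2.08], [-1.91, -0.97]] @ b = [[-2.52, 1.09], [-0.8, 0.34]]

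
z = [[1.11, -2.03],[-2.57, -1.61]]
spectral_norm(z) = 3.04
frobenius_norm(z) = 3.81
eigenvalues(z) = [2.41, -2.91]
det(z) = -7.00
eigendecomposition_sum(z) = [[1.82, -0.92],[-1.16, 0.59]] + [[-0.71,-1.11], [-1.41,-2.20]]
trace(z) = -0.50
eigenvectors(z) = [[0.84, 0.45], [-0.54, 0.89]]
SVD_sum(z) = [[-0.26,-0.19],[-2.42,-1.81]] + [[1.37, -1.84], [-0.15, 0.20]]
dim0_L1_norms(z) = [3.68, 3.64]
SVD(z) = [[0.11, 0.99],[0.99, -0.11]] @ diag([3.0399703838697807, 2.3040356041508168]) @ [[-0.80,-0.6], [0.60,-0.8]]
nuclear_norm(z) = 5.34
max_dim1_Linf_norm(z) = 2.57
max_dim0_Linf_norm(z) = 2.57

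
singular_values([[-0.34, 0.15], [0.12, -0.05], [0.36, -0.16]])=[0.56, 0.0]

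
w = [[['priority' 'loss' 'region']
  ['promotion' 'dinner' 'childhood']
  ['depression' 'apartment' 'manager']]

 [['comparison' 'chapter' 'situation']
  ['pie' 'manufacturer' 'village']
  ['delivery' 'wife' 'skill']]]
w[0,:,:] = [['priority', 'loss', 'region'], ['promotion', 'dinner', 'childhood'], ['depression', 'apartment', 'manager']]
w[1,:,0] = ['comparison', 'pie', 'delivery']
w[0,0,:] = ['priority', 'loss', 'region']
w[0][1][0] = 'promotion'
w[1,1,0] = 'pie'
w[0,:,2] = ['region', 'childhood', 'manager']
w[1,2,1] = 'wife'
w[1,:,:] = [['comparison', 'chapter', 'situation'], ['pie', 'manufacturer', 'village'], ['delivery', 'wife', 'skill']]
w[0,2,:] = ['depression', 'apartment', 'manager']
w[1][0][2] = 'situation'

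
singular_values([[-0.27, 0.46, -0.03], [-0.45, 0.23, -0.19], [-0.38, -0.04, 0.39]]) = [0.75, 0.5, 0.23]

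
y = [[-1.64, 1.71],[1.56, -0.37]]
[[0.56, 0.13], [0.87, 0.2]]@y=[[-0.72, 0.91], [-1.11, 1.41]]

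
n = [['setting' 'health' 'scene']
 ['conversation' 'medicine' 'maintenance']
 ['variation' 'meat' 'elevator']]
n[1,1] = 'medicine'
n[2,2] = 'elevator'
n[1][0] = 'conversation'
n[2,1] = 'meat'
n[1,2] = 'maintenance'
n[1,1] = 'medicine'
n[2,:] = ['variation', 'meat', 'elevator']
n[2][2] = 'elevator'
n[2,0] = 'variation'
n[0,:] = ['setting', 'health', 'scene']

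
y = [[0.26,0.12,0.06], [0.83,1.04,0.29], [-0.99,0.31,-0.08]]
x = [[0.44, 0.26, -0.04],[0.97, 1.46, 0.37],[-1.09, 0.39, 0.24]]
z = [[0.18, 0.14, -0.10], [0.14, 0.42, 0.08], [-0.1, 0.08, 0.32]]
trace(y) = 1.22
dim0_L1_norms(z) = [0.42, 0.64, 0.5]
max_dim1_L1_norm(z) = 0.64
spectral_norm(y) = 1.48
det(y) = 0.01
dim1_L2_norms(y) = [0.29, 1.36, 1.04]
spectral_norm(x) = 1.88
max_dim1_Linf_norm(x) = 1.46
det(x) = -0.15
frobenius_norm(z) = 0.62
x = y + z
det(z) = 0.01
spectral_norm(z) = 0.49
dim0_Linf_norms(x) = [1.09, 1.46, 0.37]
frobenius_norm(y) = 1.74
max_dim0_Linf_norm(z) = 0.42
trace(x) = 2.14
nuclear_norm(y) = 2.39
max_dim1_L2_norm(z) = 0.45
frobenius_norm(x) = 2.21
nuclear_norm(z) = 0.92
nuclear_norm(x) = 3.11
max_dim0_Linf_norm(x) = 1.46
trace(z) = 0.92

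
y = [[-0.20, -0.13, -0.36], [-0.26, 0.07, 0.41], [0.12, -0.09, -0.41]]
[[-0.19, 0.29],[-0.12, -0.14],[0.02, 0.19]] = y @ [[0.64, -0.29], [0.35, -0.63], [0.05, -0.42]]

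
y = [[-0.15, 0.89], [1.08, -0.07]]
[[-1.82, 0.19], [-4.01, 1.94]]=y@[[-3.89, 1.83], [-2.70, 0.52]]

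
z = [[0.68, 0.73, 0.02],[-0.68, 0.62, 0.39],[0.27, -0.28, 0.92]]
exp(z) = [[1.55, 1.26, 0.33], [-1.07, 1.33, 0.76], [0.74, -0.36, 2.43]]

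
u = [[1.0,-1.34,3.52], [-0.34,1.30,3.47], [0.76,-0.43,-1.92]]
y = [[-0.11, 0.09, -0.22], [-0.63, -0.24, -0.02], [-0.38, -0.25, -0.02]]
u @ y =[[-0.6, -0.47, -0.26], [-2.1, -1.21, -0.02], [0.92, 0.65, -0.12]]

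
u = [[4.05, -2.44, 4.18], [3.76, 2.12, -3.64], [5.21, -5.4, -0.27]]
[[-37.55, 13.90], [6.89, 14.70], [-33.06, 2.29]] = u @ [[-3.54, 3.68],[2.9, 3.05],[-3.86, 1.54]]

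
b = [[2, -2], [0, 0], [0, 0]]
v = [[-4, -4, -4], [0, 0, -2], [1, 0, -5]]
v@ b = [[-8, 8], [0, 0], [2, -2]]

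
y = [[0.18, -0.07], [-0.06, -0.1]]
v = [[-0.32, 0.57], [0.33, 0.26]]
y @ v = [[-0.08,0.08], [-0.01,-0.06]]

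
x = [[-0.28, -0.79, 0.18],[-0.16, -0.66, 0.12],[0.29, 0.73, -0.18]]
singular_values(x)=[1.36, 0.08, 0.0]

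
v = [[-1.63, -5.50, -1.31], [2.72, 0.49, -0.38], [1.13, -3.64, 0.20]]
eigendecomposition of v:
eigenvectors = [[(0.74+0j), (0.74-0j), 0.06+0.00j], [(-0.13-0.43j), -0.13+0.43j, -0.26+0.00j], [(0.26-0.42j), (0.26+0.42j), (0.96+0j)]]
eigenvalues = [(-1.1+3.95j), (-1.1-3.95j), (1.26+0j)]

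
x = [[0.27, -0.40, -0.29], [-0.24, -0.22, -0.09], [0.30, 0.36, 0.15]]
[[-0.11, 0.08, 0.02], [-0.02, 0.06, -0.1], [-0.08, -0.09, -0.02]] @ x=[[-0.04, 0.03, 0.03], [-0.05, -0.04, -0.01], [-0.01, 0.04, 0.03]]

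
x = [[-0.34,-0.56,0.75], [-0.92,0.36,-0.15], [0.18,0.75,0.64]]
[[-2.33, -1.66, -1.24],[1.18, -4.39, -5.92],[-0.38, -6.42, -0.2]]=x @[[-0.36, 3.43, 5.86], [1.45, -5.39, -1.54], [-2.19, -4.68, -0.15]]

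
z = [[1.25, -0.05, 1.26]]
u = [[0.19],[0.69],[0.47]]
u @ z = [[0.24, -0.01, 0.24],[0.86, -0.03, 0.87],[0.59, -0.02, 0.59]]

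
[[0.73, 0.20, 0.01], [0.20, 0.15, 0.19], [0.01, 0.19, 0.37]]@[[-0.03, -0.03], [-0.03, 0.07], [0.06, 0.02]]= [[-0.03, -0.01], [0.0, 0.01], [0.02, 0.02]]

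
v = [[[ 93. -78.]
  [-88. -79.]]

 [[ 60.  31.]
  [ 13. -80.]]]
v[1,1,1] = -80.0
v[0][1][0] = -88.0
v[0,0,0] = 93.0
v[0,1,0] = -88.0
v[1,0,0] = 60.0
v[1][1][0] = 13.0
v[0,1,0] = -88.0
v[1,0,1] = 31.0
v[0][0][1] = -78.0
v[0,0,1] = -78.0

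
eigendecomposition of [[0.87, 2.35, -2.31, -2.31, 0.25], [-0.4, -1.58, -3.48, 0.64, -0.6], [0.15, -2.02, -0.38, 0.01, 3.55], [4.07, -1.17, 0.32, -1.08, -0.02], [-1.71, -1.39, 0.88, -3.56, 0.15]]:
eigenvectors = [[-0.43+0.00j, (-0.59+0j), -0.59-0.00j, 0.05+0.05j, (0.05-0.05j)], [(-0.37+0j), (-0.01-0.22j), (-0.01+0.22j), -0.67+0.00j, (-0.67-0j)], [0.56+0.00j, (-0.16+0.28j), -0.16-0.28j, -0.36+0.30j, (-0.36-0.3j)], [(-0.21+0j), (-0.08+0.55j), -0.08-0.55j, (-0.21-0.27j), (-0.21+0.27j)], [0.57+0.00j, -0.33-0.27j, -0.33+0.27j, -0.20-0.40j, -0.20+0.40j]]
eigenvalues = [(4.48+0j), (0.15+4.24j), (0.15-4.24j), (-3.4+1.46j), (-3.4-1.46j)]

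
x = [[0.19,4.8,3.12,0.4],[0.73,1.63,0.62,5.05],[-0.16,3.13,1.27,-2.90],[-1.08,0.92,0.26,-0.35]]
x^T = [[0.19, 0.73, -0.16, -1.08], [4.80, 1.63, 3.13, 0.92], [3.12, 0.62, 1.27, 0.26], [0.4, 5.05, -2.9, -0.35]]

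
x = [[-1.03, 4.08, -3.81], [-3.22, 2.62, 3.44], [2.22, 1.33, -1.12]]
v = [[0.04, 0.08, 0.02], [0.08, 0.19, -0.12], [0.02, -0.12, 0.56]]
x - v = [[-1.07, 4.0, -3.83], [-3.30, 2.43, 3.56], [2.2, 1.45, -1.68]]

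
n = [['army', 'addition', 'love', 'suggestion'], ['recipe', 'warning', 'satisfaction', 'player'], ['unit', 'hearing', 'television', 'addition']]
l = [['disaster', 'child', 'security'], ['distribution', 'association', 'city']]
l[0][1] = 'child'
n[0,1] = 'addition'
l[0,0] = 'disaster'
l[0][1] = 'child'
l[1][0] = 'distribution'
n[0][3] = 'suggestion'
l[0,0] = 'disaster'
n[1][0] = 'recipe'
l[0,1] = 'child'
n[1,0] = 'recipe'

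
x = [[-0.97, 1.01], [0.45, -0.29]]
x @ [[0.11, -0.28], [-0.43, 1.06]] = [[-0.54,1.34], [0.17,-0.43]]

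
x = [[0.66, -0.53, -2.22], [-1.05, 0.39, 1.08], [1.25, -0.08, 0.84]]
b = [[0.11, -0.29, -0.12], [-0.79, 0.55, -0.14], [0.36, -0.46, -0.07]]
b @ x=[[0.23, -0.16, -0.66], [-1.27, 0.64, 2.23], [0.63, -0.36, -1.35]]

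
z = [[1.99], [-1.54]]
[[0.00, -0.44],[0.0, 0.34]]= z@[[-0.0, -0.22]]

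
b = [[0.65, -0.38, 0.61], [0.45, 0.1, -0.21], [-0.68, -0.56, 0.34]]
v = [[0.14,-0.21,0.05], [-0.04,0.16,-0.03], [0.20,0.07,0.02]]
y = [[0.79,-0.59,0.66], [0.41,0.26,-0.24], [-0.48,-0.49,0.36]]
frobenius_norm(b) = 1.44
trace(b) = 1.09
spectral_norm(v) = 0.31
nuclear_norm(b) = 2.19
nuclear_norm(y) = 2.17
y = v + b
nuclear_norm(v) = 0.52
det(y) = -0.05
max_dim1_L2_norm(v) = 0.26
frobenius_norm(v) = 0.37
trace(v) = 0.32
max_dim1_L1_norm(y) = 2.04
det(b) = -0.16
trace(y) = 1.41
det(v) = 0.00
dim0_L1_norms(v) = [0.38, 0.44, 0.1]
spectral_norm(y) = 1.20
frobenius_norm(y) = 1.52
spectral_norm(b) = 1.07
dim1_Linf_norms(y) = [0.79, 0.41, 0.49]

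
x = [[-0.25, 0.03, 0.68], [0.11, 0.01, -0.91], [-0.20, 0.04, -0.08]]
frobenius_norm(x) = 1.19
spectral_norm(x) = 1.16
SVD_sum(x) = [[-0.14,0.01,0.70],[0.18,-0.01,-0.89],[0.01,-0.00,-0.04]] + [[-0.11, 0.02, -0.02], [-0.07, 0.02, -0.02], [-0.21, 0.04, -0.04]] + [[0.0, 0.0, 0.00],[0.00, 0.0, 0.00],[-0.00, -0.0, -0.0]]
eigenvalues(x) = [(-0.16+0.4j), (-0.16-0.4j), (0.01+0j)]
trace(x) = -0.32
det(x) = 0.00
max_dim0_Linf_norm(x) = 0.91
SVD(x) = [[-0.62, -0.43, -0.66], [0.79, -0.31, -0.54], [0.03, -0.85, 0.53]] @ diag([1.1615873003113366, 0.2545567247430055, 0.003977140120017359]) @ [[0.2,-0.01,-0.98], [0.96,-0.2,0.20], [-0.19,-0.98,-0.03]]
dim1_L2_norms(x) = [0.73, 0.92, 0.22]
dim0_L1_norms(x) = [0.56, 0.08, 1.67]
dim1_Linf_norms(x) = [0.68, 0.91, 0.2]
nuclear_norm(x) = 1.42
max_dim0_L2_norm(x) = 1.14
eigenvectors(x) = [[-0.53-0.29j,-0.53+0.29j,0.19+0.00j], [(0.71+0j),(0.71-0j),0.98+0.00j], [(0.07-0.35j),(0.07+0.35j),(0.03+0j)]]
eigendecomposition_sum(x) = [[(-0.13+0.14j), 0.01-0.03j, 0.34+0.18j], [0.05-0.21j, 0.04j, (-0.45+0.01j)], [(-0.1-0.05j), 0.02+0.00j, (-0.04+0.22j)]] + [[(-0.13-0.14j),  0.01+0.03j,  0.34-0.18j],[(0.05+0.21j),  -0.04j,  -0.45-0.01j],[-0.10+0.05j,  0.02-0.00j,  (-0.04-0.22j)]] + [[-0j, 0j, -0.00-0.00j], [0.01-0.00j, 0.01+0.00j, -0.01-0.00j], [-0j, 0j, (-0-0j)]]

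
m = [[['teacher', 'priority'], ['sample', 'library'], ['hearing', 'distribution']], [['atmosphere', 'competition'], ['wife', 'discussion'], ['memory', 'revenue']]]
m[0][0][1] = 'priority'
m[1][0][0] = 'atmosphere'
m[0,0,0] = 'teacher'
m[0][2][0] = 'hearing'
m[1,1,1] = 'discussion'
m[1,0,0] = 'atmosphere'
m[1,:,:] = [['atmosphere', 'competition'], ['wife', 'discussion'], ['memory', 'revenue']]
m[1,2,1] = 'revenue'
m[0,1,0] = 'sample'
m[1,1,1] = 'discussion'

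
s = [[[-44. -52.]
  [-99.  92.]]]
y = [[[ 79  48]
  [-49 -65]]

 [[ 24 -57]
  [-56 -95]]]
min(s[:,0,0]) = -44.0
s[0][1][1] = 92.0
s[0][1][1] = 92.0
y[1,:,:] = [[24, -57], [-56, -95]]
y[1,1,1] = -95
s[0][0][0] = -44.0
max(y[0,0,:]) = 79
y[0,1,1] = -65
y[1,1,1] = -95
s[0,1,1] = 92.0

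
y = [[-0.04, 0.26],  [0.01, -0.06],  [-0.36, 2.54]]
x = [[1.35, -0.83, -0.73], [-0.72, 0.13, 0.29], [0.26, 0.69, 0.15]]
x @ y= [[0.20,-1.45], [-0.07,0.54], [-0.06,0.41]]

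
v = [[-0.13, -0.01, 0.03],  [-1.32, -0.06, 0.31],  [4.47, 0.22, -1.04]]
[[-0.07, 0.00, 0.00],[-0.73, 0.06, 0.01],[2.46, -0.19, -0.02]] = v @ [[0.57, -0.06, 0.07],[-0.06, 0.31, -0.01],[0.07, -0.01, 0.32]]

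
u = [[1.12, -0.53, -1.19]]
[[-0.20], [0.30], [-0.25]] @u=[[-0.22, 0.11, 0.24], [0.34, -0.16, -0.36], [-0.28, 0.13, 0.3]]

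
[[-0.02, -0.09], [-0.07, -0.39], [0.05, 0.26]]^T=[[-0.02,-0.07,0.05], [-0.09,-0.39,0.26]]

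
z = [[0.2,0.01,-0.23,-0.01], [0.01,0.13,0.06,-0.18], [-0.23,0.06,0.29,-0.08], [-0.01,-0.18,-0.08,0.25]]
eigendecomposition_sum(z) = [[0.13, -0.07, -0.19, 0.1], [-0.07, 0.04, 0.1, -0.06], [-0.19, 0.1, 0.27, -0.14], [0.10, -0.06, -0.14, 0.08]] + [[0.07, 0.08, -0.04, -0.11], [0.08, 0.09, -0.05, -0.12], [-0.04, -0.05, 0.02, 0.06], [-0.11, -0.12, 0.06, 0.17]] + [[-0.00, 0.0, -0.00, 0.0], [0.0, -0.00, 0.0, -0.0], [-0.0, 0.00, -0.00, 0.00], [0.0, -0.0, 0.00, -0.00]] + [[0.0, 0.00, 0.0, 0.0], [0.00, 0.00, 0.00, 0.00], [0.0, 0.00, 0.00, 0.00], [0.0, 0.00, 0.00, 0.00]]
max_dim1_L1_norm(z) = 0.66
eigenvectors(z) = [[0.5, 0.45, -0.66, 0.33],[-0.28, 0.50, 0.46, 0.67],[-0.72, -0.25, -0.58, 0.29],[0.39, -0.69, 0.12, 0.59]]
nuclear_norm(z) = 0.88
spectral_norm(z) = 0.52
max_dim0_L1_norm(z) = 0.66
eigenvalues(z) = [0.52, 0.36, -0.01, 0.0]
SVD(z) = [[-0.5, -0.45, -0.66, 0.33],[0.28, -0.5, 0.46, 0.67],[0.72, 0.25, -0.58, 0.29],[-0.39, 0.69, 0.12, 0.59]] @ diag([0.516458670945277, 0.3574025331669908, 0.0055648862124655935, 0.001703682100197919]) @ [[-0.5,0.28,0.72,-0.39],[-0.45,-0.50,0.25,0.69],[0.66,-0.46,0.58,-0.12],[0.33,0.67,0.29,0.59]]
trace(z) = 0.87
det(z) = -0.00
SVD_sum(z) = [[0.13, -0.07, -0.19, 0.10], [-0.07, 0.04, 0.1, -0.06], [-0.19, 0.1, 0.27, -0.14], [0.10, -0.06, -0.14, 0.08]] + [[0.07, 0.08, -0.04, -0.11],[0.08, 0.09, -0.05, -0.12],[-0.04, -0.05, 0.02, 0.06],[-0.11, -0.12, 0.06, 0.17]] + [[-0.0, 0.00, -0.0, 0.0],[0.00, -0.0, 0.0, -0.0],[-0.00, 0.0, -0.0, 0.00],[0.0, -0.0, 0.0, -0.0]] + [[0.00,0.00,0.0,0.0],  [0.0,0.0,0.00,0.00],  [0.0,0.0,0.0,0.00],  [0.0,0.0,0.0,0.0]]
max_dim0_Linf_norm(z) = 0.29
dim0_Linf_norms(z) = [0.23, 0.18, 0.29, 0.25]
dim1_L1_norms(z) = [0.45, 0.38, 0.66, 0.52]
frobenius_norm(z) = 0.63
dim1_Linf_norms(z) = [0.23, 0.18, 0.29, 0.25]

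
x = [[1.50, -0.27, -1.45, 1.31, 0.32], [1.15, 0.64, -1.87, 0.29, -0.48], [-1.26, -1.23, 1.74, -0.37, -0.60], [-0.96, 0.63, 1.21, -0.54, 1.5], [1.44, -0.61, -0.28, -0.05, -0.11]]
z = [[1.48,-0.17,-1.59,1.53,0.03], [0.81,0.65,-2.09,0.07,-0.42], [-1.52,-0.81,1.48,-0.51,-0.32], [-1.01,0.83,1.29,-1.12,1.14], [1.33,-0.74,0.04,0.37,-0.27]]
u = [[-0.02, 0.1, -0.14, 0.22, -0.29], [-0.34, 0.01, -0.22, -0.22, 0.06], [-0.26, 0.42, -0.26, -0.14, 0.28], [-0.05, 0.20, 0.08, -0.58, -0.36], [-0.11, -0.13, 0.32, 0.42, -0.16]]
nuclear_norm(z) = 8.82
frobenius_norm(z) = 5.17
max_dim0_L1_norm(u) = 1.58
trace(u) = -1.01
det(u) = 0.02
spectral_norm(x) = 4.37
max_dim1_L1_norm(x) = 5.2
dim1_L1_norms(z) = [4.8, 4.04, 4.64, 5.39, 2.75]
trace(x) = 3.23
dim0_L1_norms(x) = [6.31, 3.38, 6.55, 2.56, 3.01]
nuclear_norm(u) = 2.60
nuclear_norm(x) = 8.87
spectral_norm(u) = 0.91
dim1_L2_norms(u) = [0.4, 0.46, 0.64, 0.72, 0.58]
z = x + u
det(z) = -1.61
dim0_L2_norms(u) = [0.45, 0.49, 0.49, 0.79, 0.57]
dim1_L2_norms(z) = [2.66, 2.37, 2.35, 2.43, 1.59]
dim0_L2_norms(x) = [2.86, 1.66, 3.19, 1.49, 1.72]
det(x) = -0.91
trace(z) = 2.22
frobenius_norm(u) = 1.28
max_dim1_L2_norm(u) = 0.72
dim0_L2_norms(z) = [2.82, 1.53, 3.28, 2.0, 1.29]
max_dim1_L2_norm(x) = 2.57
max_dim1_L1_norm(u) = 1.36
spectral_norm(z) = 4.49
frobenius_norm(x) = 5.13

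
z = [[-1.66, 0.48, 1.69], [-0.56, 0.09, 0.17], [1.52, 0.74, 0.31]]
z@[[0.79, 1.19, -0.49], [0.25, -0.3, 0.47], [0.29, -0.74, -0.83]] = [[-0.7,-3.37,-0.36],[-0.37,-0.82,0.18],[1.48,1.36,-0.65]]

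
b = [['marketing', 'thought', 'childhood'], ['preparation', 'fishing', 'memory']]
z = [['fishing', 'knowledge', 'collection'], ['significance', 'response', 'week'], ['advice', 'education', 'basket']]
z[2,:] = ['advice', 'education', 'basket']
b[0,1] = 'thought'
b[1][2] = 'memory'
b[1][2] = 'memory'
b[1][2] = 'memory'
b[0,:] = ['marketing', 'thought', 'childhood']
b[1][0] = 'preparation'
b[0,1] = 'thought'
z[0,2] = 'collection'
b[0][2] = 'childhood'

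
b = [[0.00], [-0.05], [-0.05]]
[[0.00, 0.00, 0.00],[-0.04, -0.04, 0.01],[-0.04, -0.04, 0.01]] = b @[[0.88, 0.85, -0.14]]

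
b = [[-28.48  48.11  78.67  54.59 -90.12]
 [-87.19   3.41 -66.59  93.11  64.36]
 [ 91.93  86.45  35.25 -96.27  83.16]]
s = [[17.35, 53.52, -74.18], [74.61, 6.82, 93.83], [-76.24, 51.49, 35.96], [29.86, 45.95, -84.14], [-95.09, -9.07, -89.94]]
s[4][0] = -95.09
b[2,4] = 83.16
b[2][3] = -96.27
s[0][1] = 53.52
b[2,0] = 91.93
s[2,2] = 35.96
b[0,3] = 54.59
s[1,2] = 93.83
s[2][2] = 35.96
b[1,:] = [-87.19, 3.41, -66.59, 93.11, 64.36]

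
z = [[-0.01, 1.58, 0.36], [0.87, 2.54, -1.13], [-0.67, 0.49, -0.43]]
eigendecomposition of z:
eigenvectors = [[(-0.47+0j), -0.12+0.66j, -0.12-0.66j], [(-0.88+0j), -0.16-0.24j, -0.16+0.24j], [-0.03+0.00j, (-0.68+0j), -0.68-0.00j]]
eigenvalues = [(2.96+0j), (-0.43+0.82j), (-0.43-0.82j)]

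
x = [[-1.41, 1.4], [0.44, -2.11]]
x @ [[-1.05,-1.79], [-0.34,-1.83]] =[[1.0,-0.04], [0.26,3.07]]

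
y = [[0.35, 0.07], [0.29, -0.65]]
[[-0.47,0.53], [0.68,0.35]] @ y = [[-0.01, -0.38], [0.34, -0.18]]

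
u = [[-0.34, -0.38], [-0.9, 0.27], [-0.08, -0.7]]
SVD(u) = [[-0.25, 0.54], [-0.96, -0.06], [0.09, 0.84]] @ diag([0.9726233602848405, 0.832648664821019]) @ [[0.97, -0.24], [-0.24, -0.97]]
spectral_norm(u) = 0.97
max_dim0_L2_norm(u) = 0.97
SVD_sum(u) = [[-0.23, 0.06],[-0.91, 0.22],[0.08, -0.02]] + [[-0.11, -0.44], [0.01, 0.05], [-0.16, -0.68]]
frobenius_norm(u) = 1.28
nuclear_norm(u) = 1.81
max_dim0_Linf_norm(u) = 0.9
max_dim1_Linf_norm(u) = 0.9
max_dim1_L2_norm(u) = 0.94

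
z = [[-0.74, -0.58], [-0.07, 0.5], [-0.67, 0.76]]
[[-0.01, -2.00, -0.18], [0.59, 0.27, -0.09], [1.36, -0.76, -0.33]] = z @ [[-0.82, 2.06, 0.35],  [1.06, 0.82, -0.13]]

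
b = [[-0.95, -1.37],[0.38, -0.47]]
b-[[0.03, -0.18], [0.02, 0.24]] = [[-0.98, -1.19], [0.36, -0.71]]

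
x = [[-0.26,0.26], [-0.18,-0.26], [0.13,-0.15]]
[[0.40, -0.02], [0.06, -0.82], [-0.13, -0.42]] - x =[[0.66, -0.28],[0.24, -0.56],[-0.26, -0.27]]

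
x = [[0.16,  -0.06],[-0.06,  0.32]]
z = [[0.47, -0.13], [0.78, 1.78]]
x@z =[[0.03, -0.13], [0.22, 0.58]]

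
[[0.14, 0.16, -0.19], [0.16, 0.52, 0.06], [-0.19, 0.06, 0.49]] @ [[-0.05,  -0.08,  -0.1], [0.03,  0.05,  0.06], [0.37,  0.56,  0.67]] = [[-0.07, -0.11, -0.13], [0.03, 0.05, 0.06], [0.19, 0.29, 0.35]]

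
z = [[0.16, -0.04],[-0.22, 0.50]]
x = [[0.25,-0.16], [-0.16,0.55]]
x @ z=[[0.08, -0.09], [-0.15, 0.28]]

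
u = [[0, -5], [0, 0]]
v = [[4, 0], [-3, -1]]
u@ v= [[15, 5], [0, 0]]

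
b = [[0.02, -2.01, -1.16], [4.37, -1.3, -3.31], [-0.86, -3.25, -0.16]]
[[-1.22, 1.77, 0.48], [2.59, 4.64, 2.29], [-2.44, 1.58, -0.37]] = b @ [[0.88, 0.52, 0.09],[0.51, -0.60, 0.12],[0.18, -0.48, -0.62]]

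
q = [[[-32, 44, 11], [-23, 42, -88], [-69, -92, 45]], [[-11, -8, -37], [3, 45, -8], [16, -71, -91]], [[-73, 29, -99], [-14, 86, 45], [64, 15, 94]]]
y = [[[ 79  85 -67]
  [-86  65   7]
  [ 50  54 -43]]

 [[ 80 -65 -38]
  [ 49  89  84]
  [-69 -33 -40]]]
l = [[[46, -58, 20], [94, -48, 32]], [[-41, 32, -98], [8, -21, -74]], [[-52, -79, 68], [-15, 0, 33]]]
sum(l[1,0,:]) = -107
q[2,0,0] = -73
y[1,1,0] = 49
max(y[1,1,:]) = 89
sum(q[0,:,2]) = -32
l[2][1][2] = 33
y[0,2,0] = 50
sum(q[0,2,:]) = -116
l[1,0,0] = -41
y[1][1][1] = 89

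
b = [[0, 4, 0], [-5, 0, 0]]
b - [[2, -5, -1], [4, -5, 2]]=[[-2, 9, 1], [-9, 5, -2]]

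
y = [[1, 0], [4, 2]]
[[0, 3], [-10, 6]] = y @ [[0, 3], [-5, -3]]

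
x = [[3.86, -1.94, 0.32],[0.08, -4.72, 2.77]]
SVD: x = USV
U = [[-0.51, -0.86],[-0.86, 0.51]]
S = [6.01, 3.55]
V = [[-0.34,0.84,-0.42], [-0.92,-0.21,0.32]]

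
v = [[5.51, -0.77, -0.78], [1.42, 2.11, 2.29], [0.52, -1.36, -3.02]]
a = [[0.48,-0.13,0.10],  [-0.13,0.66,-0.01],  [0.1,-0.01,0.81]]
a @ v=[[2.51, -0.78, -0.97], [0.22, 1.51, 1.64], [0.96, -1.2, -2.55]]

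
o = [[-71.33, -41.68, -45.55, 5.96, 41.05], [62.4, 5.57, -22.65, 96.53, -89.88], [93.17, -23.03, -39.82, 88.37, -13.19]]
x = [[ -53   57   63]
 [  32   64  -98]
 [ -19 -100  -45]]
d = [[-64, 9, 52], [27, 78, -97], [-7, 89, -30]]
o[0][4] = 41.05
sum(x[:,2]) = -80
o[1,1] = 5.57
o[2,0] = 93.17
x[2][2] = -45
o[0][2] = -45.55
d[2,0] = -7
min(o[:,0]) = -71.33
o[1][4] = -89.88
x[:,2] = [63, -98, -45]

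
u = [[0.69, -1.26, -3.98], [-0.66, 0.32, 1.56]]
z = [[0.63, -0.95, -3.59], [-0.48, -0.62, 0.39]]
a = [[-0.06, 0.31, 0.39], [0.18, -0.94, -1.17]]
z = u + a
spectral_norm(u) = 4.55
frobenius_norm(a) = 1.59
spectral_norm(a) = 1.59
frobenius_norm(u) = 4.57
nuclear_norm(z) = 4.60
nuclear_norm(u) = 4.95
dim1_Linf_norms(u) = [3.98, 1.56]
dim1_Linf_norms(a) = [0.39, 1.17]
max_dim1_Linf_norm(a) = 1.17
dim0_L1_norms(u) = [1.35, 1.58, 5.54]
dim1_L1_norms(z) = [5.17, 1.49]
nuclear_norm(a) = 1.60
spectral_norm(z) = 3.78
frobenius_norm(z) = 3.87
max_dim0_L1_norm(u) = 5.54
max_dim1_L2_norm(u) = 4.23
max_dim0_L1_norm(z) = 3.98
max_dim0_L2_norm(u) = 4.27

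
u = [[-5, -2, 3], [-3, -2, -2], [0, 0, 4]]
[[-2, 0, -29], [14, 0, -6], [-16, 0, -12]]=u @ [[-2, 0, 4], [0, 0, 0], [-4, 0, -3]]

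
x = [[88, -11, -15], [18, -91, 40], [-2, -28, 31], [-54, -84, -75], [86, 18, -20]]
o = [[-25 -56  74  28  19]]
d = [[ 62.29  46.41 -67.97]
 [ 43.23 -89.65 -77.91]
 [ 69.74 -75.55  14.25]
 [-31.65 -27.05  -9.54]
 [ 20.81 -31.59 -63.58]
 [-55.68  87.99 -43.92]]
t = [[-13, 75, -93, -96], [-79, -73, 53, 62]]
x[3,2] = -75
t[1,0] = -79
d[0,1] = 46.41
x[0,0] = 88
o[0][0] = -25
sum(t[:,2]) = -40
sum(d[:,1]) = -89.44000000000001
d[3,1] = -27.05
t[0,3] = -96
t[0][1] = 75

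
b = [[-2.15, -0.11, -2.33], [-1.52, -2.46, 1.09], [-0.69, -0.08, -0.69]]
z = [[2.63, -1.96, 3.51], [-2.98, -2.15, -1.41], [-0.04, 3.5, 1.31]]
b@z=[[-5.23, -3.7, -10.44], [3.29, 12.08, -0.44], [-1.55, -0.89, -3.21]]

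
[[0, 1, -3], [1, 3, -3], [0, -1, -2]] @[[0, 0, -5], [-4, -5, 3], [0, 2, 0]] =[[-4, -11, 3], [-12, -21, 4], [4, 1, -3]]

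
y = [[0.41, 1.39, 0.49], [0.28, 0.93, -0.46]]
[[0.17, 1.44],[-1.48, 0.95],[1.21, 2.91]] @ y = [[0.47, 1.58, -0.58], [-0.34, -1.17, -1.16], [1.31, 4.39, -0.75]]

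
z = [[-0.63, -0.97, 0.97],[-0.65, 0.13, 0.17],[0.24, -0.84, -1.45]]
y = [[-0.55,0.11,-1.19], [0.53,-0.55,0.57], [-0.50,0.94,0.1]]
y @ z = [[-0.01, 1.55, 1.21], [0.16, -1.06, -0.41], [-0.27, 0.52, -0.47]]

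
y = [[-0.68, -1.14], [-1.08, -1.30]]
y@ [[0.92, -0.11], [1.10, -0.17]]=[[-1.88, 0.27],[-2.42, 0.34]]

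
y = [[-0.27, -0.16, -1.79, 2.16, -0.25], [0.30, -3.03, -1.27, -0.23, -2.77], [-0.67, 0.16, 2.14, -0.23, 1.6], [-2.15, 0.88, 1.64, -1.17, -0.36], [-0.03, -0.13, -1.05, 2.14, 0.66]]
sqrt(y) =[[0.60-0.04j, 0.01+0.29j, (-0.88+0.11j), 1.16-0.07j, 0.50+0.14j], [-0.30-0.29j, (0.1+1.69j), -0.44+0.60j, -0.05-0.38j, -0.65+0.90j], [(-0.65+0.04j), 0.06-0.09j, (1.33-0.02j), -0.08+0.01j, (0.87-0.07j)], [-1.38+0.07j, 0.37-0.32j, (0.2-0.1j), 0.74+0.07j, 0.06-0.19j], [(0.61-0.06j), -0.06+0.21j, (-0.27+0.06j), (0.84-0.04j), (0.83+0.14j)]]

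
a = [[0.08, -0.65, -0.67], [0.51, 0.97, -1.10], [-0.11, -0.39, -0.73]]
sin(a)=[[0.14, -0.54, -0.64], [0.41, 0.84, -0.92], [-0.09, -0.34, -0.63]]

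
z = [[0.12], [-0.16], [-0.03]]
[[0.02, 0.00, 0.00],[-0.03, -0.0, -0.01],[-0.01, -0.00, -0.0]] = z @[[0.18,0.02,0.04]]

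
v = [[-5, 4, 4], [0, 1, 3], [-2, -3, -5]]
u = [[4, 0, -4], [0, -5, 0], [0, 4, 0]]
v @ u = [[-20, -4, 20], [0, 7, 0], [-8, -5, 8]]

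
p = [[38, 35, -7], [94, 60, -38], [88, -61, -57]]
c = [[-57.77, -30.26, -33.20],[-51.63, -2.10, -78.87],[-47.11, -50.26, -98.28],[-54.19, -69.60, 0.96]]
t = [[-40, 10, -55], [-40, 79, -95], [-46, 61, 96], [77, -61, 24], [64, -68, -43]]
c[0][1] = -30.26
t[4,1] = -68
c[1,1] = -2.1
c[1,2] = -78.87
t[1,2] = -95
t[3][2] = 24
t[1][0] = -40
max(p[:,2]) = -7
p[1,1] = 60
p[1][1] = 60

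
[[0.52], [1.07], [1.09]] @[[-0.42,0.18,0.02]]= [[-0.22, 0.09, 0.01],[-0.45, 0.19, 0.02],[-0.46, 0.2, 0.02]]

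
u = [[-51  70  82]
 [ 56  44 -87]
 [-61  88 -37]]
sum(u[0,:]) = 101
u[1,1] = 44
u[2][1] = 88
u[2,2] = -37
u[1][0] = 56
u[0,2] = 82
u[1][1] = 44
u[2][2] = -37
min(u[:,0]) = -61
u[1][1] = 44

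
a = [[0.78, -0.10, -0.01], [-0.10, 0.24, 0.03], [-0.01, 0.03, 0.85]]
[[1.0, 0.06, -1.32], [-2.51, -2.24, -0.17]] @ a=[[0.79, -0.13, -1.13], [-1.73, -0.29, -0.19]]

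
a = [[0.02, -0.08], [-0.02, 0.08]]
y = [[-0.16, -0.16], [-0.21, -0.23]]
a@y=[[0.01, 0.02], [-0.01, -0.02]]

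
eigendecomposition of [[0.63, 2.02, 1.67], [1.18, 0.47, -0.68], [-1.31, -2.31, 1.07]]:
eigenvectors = [[(0.21-0.42j),  0.21+0.42j,  -0.78+0.00j], [(-0.34-0.12j),  -0.34+0.12j,  0.60+0.00j], [(0.81+0j),  (0.81-0j),  0.16+0.00j]]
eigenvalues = [(1.71+1.02j), (1.71-1.02j), (-1.25+0j)]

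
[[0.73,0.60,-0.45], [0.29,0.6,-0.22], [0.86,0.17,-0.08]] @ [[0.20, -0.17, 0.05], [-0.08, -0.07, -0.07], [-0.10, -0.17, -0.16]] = [[0.14, -0.09, 0.07], [0.03, -0.05, 0.01], [0.17, -0.14, 0.04]]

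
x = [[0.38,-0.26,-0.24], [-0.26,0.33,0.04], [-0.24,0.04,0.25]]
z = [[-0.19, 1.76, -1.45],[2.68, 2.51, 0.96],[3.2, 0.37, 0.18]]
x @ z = [[-1.54,-0.07,-0.84], [1.06,0.39,0.7], [0.95,-0.23,0.43]]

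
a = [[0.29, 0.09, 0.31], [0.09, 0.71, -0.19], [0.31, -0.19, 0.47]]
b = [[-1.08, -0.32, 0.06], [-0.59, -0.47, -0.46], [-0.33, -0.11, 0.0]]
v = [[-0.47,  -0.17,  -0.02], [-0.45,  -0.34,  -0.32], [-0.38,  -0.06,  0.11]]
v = a @ b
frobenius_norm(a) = 1.04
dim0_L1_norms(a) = [0.69, 0.99, 0.97]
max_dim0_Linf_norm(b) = 1.08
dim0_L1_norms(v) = [1.3, 0.57, 0.45]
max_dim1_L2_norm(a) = 0.74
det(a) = 0.00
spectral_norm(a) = 0.83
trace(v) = -0.70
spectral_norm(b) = 1.39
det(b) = 0.00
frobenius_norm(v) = 0.91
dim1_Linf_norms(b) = [1.08, 0.59, 0.33]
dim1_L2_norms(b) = [1.13, 0.88, 0.35]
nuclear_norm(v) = 1.18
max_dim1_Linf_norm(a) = 0.71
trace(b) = -1.55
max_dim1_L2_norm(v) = 0.65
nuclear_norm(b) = 1.88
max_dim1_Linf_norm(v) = 0.47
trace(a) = 1.47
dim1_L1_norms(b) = [1.46, 1.52, 0.44]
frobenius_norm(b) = 1.47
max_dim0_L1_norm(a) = 0.99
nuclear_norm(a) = 1.47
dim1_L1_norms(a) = [0.69, 0.99, 0.97]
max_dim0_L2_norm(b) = 1.27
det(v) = -0.00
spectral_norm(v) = 0.85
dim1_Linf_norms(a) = [0.31, 0.71, 0.47]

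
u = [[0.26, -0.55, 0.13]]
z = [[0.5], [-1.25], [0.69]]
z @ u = [[0.13, -0.28, 0.06], [-0.32, 0.69, -0.16], [0.18, -0.38, 0.09]]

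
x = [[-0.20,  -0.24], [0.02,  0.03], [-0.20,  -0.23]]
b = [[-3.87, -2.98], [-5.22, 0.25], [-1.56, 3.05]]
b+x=[[-4.07,-3.22], [-5.20,0.28], [-1.76,2.82]]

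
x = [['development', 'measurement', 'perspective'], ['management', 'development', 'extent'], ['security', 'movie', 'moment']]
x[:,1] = ['measurement', 'development', 'movie']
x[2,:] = ['security', 'movie', 'moment']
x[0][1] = 'measurement'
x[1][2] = 'extent'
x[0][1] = 'measurement'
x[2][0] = 'security'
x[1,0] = 'management'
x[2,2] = 'moment'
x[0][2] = 'perspective'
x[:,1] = ['measurement', 'development', 'movie']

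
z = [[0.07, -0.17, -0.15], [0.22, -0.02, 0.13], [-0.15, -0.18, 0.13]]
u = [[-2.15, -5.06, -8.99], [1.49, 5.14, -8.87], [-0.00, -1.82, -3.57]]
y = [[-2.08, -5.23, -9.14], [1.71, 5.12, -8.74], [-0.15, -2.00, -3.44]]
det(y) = 59.61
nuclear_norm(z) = 0.76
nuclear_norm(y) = 21.68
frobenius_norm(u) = 15.31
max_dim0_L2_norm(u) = 13.12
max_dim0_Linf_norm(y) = 9.14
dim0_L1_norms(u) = [3.64, 12.02, 21.43]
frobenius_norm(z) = 0.44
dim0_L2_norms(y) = [2.7, 7.59, 13.11]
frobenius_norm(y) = 15.38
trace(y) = -0.40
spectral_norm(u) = 13.15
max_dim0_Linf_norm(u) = 8.99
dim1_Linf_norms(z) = [0.17, 0.22, 0.18]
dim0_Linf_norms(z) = [0.22, 0.18, 0.15]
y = u + z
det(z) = 0.02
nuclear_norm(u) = 21.66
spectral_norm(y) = 13.15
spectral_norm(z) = 0.29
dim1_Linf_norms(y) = [9.14, 8.74, 3.44]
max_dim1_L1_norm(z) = 0.46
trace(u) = -0.58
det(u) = 71.62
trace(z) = 0.18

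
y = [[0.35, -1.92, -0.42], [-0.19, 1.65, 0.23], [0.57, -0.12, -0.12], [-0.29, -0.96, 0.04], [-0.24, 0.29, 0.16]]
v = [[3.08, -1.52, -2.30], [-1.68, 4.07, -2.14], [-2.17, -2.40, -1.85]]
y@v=[[5.21, -7.34, 4.08], [-3.86, 6.45, -3.52], [2.22, -1.07, -0.83], [0.63, -3.56, 2.65], [-1.57, 1.16, -0.36]]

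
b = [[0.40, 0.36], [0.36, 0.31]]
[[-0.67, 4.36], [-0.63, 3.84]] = b@[[-3.76, 5.47], [2.32, 6.04]]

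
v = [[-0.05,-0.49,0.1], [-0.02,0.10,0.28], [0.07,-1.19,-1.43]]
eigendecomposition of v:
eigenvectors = [[0.18, 0.99, 0.96], [0.21, -0.05, 0.23], [-0.96, 0.09, -0.17]]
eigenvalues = [-1.18, -0.02, -0.19]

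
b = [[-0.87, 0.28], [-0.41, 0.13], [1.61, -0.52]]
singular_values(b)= [1.97, 0.0]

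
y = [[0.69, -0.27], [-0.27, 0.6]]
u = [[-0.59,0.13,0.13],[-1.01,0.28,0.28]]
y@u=[[-0.13, 0.01, 0.01],[-0.45, 0.13, 0.13]]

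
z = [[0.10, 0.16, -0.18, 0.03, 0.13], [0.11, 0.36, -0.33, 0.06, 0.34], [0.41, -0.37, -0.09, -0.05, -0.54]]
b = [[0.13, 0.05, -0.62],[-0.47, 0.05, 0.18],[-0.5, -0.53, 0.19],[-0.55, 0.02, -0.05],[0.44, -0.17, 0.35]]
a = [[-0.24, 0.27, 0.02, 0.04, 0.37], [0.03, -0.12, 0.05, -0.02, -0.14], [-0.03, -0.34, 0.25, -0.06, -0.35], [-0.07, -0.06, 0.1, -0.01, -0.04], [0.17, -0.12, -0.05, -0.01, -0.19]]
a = b @ z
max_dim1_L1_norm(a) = 1.03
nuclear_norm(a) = 1.13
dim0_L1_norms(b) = [2.09, 0.82, 1.39]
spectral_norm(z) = 0.89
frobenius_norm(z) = 1.03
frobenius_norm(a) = 0.85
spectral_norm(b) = 1.03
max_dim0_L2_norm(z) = 0.65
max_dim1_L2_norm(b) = 0.75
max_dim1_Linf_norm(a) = 0.37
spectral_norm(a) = 0.77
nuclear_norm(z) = 1.41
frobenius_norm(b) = 1.37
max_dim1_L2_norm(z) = 0.78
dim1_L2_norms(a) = [0.52, 0.19, 0.55, 0.14, 0.29]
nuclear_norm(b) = 2.27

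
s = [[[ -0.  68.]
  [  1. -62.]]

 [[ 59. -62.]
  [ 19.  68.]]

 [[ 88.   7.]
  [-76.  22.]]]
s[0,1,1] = -62.0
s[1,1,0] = 19.0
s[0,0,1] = 68.0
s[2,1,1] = 22.0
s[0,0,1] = 68.0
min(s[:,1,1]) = -62.0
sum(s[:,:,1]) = 41.0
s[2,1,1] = 22.0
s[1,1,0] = 19.0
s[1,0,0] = 59.0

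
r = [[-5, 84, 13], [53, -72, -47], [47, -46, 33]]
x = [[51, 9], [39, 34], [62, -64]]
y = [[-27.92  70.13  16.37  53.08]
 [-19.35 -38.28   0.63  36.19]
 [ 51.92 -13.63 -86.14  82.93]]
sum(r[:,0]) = 95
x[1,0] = 39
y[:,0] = [-27.92, -19.35, 51.92]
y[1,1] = -38.28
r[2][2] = 33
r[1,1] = -72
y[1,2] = 0.63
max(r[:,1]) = 84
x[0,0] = 51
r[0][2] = 13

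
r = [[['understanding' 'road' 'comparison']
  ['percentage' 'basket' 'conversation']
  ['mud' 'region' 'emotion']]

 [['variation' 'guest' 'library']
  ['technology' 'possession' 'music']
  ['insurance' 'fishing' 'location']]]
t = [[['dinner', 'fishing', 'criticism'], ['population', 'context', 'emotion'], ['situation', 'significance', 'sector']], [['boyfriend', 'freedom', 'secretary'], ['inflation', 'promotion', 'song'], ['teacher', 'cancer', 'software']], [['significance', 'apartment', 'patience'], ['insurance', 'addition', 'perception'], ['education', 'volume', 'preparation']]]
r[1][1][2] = 'music'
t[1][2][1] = 'cancer'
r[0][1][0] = 'percentage'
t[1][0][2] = 'secretary'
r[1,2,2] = 'location'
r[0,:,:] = [['understanding', 'road', 'comparison'], ['percentage', 'basket', 'conversation'], ['mud', 'region', 'emotion']]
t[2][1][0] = 'insurance'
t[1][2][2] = 'software'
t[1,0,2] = 'secretary'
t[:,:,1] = [['fishing', 'context', 'significance'], ['freedom', 'promotion', 'cancer'], ['apartment', 'addition', 'volume']]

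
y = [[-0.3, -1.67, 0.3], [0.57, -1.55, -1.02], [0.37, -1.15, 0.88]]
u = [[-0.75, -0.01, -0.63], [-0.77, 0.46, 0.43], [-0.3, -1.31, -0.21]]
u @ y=[[-0.01,1.99,-0.77], [0.65,0.08,-0.32], [-0.73,2.77,1.06]]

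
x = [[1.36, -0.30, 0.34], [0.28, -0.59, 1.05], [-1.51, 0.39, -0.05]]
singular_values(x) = [2.2, 1.08, 0.13]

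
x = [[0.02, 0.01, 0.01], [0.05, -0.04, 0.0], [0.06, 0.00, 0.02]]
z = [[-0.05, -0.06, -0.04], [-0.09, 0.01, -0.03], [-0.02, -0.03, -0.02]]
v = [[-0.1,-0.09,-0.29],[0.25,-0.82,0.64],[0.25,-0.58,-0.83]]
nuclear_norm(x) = 0.12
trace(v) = -1.75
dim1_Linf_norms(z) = [0.06, 0.09, 0.03]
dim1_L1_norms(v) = [0.48, 1.71, 1.66]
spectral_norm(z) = 0.12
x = v @ z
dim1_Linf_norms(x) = [0.02, 0.05, 0.06]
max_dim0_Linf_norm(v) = 0.83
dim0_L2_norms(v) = [0.37, 1.01, 1.09]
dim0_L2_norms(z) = [0.1, 0.07, 0.05]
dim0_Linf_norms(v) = [0.25, 0.82, 0.83]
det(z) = 0.00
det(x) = -0.00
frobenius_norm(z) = 0.14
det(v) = -0.16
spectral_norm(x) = 0.09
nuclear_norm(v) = 2.29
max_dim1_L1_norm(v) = 1.71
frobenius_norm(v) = 1.53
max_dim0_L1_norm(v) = 1.76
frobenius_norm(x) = 0.09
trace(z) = -0.06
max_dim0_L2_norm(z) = 0.1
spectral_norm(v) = 1.09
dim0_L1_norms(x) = [0.13, 0.05, 0.03]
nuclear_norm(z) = 0.18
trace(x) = 0.00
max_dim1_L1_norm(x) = 0.09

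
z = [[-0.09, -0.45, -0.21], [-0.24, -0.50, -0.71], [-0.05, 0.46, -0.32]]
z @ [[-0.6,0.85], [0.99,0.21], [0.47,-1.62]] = [[-0.49, 0.17], [-0.68, 0.84], [0.34, 0.57]]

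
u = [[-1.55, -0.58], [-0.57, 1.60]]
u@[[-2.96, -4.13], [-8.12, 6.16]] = [[9.3, 2.83], [-11.3, 12.21]]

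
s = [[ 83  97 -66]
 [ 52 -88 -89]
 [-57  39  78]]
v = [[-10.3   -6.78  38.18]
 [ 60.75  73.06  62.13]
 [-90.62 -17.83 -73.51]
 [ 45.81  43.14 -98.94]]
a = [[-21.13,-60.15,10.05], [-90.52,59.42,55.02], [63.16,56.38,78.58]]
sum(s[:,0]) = 78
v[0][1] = -6.78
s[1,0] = 52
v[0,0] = -10.3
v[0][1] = -6.78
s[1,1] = -88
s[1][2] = -89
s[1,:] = [52, -88, -89]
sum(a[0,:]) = -71.23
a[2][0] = 63.16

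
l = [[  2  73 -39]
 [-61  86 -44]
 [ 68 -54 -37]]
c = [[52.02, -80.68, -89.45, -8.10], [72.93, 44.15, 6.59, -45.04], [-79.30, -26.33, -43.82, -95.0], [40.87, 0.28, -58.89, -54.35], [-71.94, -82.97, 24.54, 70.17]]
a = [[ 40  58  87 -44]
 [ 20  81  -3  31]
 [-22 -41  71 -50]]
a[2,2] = 71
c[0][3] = -8.1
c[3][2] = -58.89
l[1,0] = -61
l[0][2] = -39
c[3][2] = -58.89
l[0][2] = -39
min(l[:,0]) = -61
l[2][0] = 68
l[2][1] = -54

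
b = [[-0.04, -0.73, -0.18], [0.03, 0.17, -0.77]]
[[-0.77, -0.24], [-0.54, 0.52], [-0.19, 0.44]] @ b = [[0.02, 0.52, 0.32], [0.04, 0.48, -0.30], [0.02, 0.21, -0.3]]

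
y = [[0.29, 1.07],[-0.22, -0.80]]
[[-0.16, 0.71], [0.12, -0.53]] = y@[[-0.59, 0.83], [0.01, 0.44]]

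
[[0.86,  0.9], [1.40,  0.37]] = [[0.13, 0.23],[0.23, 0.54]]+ [[0.73, 0.67], [1.17, -0.17]]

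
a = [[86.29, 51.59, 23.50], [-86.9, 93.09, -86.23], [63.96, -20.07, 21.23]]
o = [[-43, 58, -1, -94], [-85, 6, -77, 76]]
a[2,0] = 63.96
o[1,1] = 6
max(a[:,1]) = 93.09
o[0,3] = -94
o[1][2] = -77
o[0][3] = -94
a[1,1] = 93.09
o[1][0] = -85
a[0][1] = 51.59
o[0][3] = -94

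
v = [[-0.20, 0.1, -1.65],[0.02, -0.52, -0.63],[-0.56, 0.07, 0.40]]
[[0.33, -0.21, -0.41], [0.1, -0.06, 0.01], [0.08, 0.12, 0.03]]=v @ [[-0.27, -0.12, 0.07], [-0.0, -0.05, -0.29], [-0.17, 0.14, 0.22]]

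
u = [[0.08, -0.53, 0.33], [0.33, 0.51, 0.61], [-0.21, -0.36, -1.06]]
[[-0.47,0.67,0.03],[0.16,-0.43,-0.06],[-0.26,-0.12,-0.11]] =u @ [[-1.15, -0.91, -0.62], [0.83, -1.00, -0.00], [0.19, 0.63, 0.23]]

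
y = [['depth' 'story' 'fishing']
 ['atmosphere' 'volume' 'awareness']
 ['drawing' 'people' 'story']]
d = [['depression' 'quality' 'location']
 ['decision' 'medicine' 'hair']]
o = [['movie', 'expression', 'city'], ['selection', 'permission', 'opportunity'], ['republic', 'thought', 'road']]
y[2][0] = 'drawing'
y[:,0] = ['depth', 'atmosphere', 'drawing']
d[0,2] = 'location'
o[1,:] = ['selection', 'permission', 'opportunity']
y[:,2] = ['fishing', 'awareness', 'story']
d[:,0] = ['depression', 'decision']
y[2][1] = 'people'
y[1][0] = 'atmosphere'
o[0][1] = 'expression'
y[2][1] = 'people'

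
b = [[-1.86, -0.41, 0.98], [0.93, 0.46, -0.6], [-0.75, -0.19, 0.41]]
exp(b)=[[-0.07, -0.29, 0.59], [0.66, 1.47, -0.49], [-0.45, -0.15, 1.26]]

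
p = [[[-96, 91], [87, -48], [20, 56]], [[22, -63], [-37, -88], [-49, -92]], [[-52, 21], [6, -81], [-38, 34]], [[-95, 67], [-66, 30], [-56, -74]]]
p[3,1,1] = 30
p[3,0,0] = -95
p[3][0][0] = -95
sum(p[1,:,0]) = -64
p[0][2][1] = 56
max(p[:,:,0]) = 87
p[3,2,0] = -56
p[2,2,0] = -38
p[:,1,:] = [[87, -48], [-37, -88], [6, -81], [-66, 30]]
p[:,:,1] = [[91, -48, 56], [-63, -88, -92], [21, -81, 34], [67, 30, -74]]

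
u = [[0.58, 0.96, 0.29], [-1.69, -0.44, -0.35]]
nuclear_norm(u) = 2.71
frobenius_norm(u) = 2.12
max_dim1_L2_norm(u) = 1.78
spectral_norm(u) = 2.00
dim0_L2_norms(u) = [1.79, 1.06, 0.45]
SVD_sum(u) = [[0.86, 0.42, 0.22], [-1.53, -0.74, -0.39]] + [[-0.28, 0.54, 0.07], [-0.16, 0.3, 0.04]]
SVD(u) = [[-0.49, 0.87],[0.87, 0.49]] @ diag([2.004426988152429, 0.7046789688689334]) @ [[-0.88,-0.43,-0.22], [-0.46,0.88,0.12]]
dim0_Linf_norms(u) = [1.69, 0.96, 0.35]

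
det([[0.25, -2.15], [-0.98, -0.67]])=-2.274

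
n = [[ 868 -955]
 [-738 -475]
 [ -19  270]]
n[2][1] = 270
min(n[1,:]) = -738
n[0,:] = [868, -955]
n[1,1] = -475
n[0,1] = -955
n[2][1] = 270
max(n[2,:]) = 270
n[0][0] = 868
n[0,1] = -955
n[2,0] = -19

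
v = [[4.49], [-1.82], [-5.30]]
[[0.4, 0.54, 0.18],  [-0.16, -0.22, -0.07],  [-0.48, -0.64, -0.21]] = v@[[0.09, 0.12, 0.04]]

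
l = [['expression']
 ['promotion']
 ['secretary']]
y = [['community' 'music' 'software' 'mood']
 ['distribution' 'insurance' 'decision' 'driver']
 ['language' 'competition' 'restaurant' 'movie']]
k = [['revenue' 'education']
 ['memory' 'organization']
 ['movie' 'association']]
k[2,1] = 'association'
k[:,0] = ['revenue', 'memory', 'movie']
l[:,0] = ['expression', 'promotion', 'secretary']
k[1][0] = 'memory'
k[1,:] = ['memory', 'organization']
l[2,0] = 'secretary'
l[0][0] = 'expression'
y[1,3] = 'driver'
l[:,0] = ['expression', 'promotion', 'secretary']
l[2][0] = 'secretary'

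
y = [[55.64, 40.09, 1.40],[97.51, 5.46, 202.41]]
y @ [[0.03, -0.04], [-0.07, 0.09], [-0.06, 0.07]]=[[-1.22, 1.48], [-9.6, 10.76]]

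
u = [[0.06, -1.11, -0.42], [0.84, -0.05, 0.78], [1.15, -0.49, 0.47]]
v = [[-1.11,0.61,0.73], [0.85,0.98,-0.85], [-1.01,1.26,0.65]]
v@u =[[1.29, 0.84, 1.29], [-0.1, -0.58, 0.01], [1.75, 0.74, 1.71]]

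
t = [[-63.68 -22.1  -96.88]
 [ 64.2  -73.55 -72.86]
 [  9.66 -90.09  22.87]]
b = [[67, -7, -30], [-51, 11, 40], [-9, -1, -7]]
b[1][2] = 40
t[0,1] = -22.1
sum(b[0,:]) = 30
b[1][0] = -51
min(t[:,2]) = -96.88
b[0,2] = -30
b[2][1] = -1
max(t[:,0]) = 64.2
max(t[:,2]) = 22.87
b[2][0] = -9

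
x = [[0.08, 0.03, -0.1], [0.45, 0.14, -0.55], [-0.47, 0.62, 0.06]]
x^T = [[0.08, 0.45, -0.47], [0.03, 0.14, 0.62], [-0.10, -0.55, 0.06]]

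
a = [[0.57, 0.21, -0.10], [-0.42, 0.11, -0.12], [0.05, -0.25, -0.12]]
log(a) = [[-0.35+0.01j, (0.49+0.03j), -0.22+0.06j], [-0.91+0.26j, -1.29+0.60j, -0.07+1.00j], [(0.24+0.65j), (-0.27+1.52j), (-1.43+2.53j)]]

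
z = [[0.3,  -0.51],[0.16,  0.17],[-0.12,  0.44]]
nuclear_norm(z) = 0.98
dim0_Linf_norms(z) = [0.3, 0.51]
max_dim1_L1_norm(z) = 0.81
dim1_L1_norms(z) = [0.81, 0.33, 0.56]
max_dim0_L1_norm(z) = 1.12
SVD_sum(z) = [[0.23, -0.54],  [-0.04, 0.09],  [-0.17, 0.42]] + [[0.07, 0.03], [0.2, 0.08], [0.05, 0.02]]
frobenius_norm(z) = 0.78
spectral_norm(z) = 0.75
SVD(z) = [[0.79,  0.34], [-0.13,  0.91], [-0.61,  0.25]] @ diag([0.7464967960518937, 0.235249938329976]) @ [[0.39, -0.92], [0.92, 0.39]]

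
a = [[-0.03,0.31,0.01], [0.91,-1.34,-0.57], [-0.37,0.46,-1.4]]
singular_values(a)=[1.75, 1.51, 0.15]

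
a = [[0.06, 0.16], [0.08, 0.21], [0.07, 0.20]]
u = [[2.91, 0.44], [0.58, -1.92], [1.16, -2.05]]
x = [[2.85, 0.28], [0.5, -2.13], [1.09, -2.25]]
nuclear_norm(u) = 5.98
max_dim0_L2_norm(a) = 0.33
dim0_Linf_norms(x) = [2.85, 2.25]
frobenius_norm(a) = 0.35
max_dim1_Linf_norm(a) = 0.21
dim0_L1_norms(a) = [0.21, 0.57]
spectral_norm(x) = 3.51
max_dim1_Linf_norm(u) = 2.91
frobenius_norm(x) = 4.39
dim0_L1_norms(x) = [4.44, 4.66]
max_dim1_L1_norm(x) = 3.34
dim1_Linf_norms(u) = [2.91, 1.92, 2.05]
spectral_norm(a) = 0.35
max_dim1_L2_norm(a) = 0.22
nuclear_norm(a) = 0.36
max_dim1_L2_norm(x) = 2.86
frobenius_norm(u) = 4.27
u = a + x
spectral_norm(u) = 3.40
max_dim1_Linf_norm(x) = 2.85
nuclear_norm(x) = 6.14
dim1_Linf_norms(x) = [2.85, 2.13, 2.25]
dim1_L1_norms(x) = [3.13, 2.63, 3.34]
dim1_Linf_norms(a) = [0.16, 0.21, 0.2]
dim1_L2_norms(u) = [2.94, 2.01, 2.36]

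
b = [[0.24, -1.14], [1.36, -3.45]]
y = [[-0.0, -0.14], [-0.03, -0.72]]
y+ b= [[0.24,  -1.28],[1.33,  -4.17]]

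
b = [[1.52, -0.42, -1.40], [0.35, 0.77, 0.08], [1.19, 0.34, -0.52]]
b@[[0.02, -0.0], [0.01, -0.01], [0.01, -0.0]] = [[0.01, 0.0],[0.02, -0.01],[0.02, -0.0]]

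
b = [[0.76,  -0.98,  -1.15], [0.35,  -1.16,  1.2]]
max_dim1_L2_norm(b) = 1.71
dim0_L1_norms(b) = [1.11, 2.14, 2.35]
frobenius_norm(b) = 2.40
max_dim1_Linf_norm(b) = 1.2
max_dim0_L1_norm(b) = 2.35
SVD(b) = [[0.37, 0.93], [0.93, -0.37]] @ diag([1.7079984666599317, 1.688591495266787]) @ [[0.36,-0.84,0.4], [0.34,-0.28,-0.9]]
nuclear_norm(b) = 3.40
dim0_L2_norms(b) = [0.84, 1.52, 1.66]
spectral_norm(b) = 1.71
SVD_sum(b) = [[0.23, -0.54, 0.26],[0.56, -1.34, 0.64]] + [[0.53, -0.44, -1.41], [-0.21, 0.18, 0.56]]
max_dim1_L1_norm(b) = 2.89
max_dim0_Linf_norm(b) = 1.2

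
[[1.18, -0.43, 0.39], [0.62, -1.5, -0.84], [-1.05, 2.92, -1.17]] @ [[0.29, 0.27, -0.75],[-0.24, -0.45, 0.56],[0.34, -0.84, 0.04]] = [[0.58, 0.18, -1.11], [0.25, 1.55, -1.34], [-1.4, -0.61, 2.38]]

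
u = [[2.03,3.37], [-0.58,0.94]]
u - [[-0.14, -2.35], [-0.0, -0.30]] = [[2.17, 5.72], [-0.58, 1.24]]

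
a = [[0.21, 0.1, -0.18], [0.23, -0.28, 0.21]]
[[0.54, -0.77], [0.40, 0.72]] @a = [[-0.06, 0.27, -0.26], [0.25, -0.16, 0.08]]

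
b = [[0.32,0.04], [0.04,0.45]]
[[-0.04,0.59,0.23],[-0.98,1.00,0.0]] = b@[[0.14, 1.59, 0.73], [-2.19, 2.09, -0.06]]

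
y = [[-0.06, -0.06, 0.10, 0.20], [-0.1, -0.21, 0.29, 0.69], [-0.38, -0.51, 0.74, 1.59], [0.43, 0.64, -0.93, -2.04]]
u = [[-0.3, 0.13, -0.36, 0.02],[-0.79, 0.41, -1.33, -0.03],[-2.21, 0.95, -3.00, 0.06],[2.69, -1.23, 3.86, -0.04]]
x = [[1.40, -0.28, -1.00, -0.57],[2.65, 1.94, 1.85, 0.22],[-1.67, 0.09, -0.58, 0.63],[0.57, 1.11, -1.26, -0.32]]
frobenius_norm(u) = 6.42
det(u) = -0.00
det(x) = 4.28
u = y @ x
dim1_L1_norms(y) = [0.42, 1.29, 3.22, 4.04]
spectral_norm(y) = 3.13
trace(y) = -1.57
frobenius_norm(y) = 3.13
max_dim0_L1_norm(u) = 8.55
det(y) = -0.00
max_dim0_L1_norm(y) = 4.52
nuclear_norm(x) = 8.21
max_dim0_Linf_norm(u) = 3.86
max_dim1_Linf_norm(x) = 2.65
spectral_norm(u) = 6.42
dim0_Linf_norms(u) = [2.69, 1.23, 3.86, 0.06]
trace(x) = 2.44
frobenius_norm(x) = 4.94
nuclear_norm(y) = 3.20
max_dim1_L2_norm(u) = 4.86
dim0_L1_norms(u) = [5.99, 2.72, 8.55, 0.15]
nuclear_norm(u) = 6.60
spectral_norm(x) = 4.10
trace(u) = -2.93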